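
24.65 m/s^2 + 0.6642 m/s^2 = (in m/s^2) 25.31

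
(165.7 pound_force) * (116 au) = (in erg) 1.279e+23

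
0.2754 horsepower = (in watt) 205.4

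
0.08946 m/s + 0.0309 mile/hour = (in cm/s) 10.33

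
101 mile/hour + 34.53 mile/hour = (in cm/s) 6059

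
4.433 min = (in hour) 0.07388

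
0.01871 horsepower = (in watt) 13.95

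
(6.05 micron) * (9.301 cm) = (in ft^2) 6.057e-06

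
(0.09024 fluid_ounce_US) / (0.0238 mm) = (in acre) 2.771e-05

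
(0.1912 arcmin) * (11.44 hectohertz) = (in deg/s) 3.646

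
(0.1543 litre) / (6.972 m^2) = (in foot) 7.261e-05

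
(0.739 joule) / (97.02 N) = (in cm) 0.7617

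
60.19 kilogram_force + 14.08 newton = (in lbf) 135.9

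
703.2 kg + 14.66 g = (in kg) 703.2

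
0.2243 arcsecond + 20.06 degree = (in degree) 20.06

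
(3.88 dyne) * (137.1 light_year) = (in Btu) 4.77e+10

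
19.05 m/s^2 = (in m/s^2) 19.05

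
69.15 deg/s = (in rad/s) 1.207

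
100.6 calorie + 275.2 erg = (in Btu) 0.3989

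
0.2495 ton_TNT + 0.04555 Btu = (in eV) 6.516e+27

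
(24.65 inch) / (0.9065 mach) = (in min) 3.381e-05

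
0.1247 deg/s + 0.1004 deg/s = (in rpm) 0.03752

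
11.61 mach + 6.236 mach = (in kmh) 2.188e+04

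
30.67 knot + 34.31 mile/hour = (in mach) 0.09138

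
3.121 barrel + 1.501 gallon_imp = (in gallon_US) 132.9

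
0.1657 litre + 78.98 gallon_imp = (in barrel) 2.259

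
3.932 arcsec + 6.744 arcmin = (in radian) 0.001981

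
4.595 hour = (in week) 0.02735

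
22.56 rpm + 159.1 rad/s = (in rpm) 1542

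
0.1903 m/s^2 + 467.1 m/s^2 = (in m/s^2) 467.3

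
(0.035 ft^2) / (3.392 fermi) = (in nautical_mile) 5.176e+08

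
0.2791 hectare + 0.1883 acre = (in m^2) 3553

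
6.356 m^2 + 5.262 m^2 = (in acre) 0.002871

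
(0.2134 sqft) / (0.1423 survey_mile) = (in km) 8.657e-08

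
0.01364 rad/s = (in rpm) 0.1303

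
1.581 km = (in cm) 1.581e+05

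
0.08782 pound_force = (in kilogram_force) 0.03983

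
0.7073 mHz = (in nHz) 7.073e+05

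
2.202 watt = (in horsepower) 0.002953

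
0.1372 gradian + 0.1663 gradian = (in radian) 0.004767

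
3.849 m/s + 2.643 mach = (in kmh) 3254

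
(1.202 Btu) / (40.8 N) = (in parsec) 1.007e-15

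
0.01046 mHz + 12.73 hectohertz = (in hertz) 1273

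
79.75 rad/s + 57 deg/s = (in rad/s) 80.74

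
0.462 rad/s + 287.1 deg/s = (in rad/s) 5.473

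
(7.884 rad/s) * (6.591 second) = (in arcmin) 1.786e+05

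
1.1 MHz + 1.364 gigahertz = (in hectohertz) 1.365e+07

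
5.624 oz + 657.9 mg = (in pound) 0.353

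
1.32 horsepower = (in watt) 984.3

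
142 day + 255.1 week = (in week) 275.4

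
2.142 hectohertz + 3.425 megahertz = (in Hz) 3.425e+06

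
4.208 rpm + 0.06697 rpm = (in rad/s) 0.4477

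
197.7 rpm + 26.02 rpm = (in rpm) 223.7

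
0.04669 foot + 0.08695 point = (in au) 9.533e-14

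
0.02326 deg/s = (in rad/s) 0.000406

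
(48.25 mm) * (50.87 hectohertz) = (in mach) 0.7208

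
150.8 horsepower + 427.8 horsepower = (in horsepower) 578.6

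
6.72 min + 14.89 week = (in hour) 2502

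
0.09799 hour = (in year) 1.119e-05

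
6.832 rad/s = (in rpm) 65.24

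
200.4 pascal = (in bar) 0.002004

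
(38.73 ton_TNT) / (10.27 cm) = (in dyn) 1.578e+17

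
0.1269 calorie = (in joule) 0.5309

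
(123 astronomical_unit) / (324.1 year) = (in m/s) 1800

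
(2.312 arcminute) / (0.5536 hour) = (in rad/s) 3.375e-07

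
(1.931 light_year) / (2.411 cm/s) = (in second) 7.577e+17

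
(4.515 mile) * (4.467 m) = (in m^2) 3.246e+04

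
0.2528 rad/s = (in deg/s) 14.48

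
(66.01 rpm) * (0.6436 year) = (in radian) 1.403e+08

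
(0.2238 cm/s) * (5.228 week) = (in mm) 7.076e+06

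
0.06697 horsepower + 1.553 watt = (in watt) 51.49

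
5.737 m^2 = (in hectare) 0.0005737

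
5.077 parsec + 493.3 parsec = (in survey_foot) 5.045e+19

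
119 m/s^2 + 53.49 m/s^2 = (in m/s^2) 172.5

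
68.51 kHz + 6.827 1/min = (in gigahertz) 6.851e-05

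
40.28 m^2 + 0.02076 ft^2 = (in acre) 0.009954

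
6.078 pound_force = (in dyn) 2.704e+06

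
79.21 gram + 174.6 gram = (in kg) 0.2538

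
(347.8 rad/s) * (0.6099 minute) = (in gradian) 8.103e+05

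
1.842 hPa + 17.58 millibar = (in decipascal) 1.942e+04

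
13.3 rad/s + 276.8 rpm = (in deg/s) 2423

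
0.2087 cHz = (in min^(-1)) 0.1252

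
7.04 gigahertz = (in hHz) 7.04e+07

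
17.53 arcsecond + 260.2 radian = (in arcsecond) 5.367e+07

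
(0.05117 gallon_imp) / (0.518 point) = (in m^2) 1.273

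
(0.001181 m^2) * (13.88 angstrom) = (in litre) 1.639e-09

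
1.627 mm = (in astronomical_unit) 1.088e-14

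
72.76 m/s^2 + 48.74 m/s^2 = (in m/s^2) 121.5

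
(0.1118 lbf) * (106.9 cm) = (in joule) 0.5316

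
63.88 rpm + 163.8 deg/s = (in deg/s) 547.1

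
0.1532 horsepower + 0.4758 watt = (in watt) 114.7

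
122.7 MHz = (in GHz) 0.1227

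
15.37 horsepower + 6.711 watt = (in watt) 1.147e+04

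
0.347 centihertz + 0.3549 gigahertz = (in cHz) 3.549e+10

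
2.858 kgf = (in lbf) 6.301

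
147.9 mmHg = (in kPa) 19.72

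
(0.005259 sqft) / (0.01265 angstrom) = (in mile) 2.4e+05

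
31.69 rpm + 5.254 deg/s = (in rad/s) 3.41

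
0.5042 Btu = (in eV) 3.32e+21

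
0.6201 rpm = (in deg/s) 3.721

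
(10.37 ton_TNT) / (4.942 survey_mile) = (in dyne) 5.455e+11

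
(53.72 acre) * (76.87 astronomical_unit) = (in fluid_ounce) 8.453e+22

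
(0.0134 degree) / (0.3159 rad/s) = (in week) 1.224e-09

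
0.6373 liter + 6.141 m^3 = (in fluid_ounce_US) 2.077e+05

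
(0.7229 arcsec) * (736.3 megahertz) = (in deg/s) 1.479e+05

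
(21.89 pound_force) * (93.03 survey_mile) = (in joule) 1.458e+07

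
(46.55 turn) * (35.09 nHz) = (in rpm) 9.801e-05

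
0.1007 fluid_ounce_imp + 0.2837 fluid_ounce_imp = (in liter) 0.01092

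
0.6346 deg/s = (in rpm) 0.1058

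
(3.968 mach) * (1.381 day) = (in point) 4.57e+11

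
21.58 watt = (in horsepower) 0.02894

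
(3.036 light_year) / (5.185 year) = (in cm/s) 1.757e+10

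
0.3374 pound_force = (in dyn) 1.501e+05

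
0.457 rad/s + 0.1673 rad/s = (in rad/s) 0.6243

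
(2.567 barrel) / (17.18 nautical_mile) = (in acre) 3.17e-09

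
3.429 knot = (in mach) 0.005181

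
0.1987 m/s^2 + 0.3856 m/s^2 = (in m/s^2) 0.5843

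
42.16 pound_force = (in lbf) 42.16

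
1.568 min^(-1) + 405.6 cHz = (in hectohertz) 0.04082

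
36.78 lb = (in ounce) 588.5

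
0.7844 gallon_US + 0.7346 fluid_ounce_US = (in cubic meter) 0.002991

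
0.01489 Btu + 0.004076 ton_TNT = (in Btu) 1.616e+04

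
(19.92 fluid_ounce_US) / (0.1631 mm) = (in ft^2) 38.88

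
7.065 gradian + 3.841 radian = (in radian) 3.952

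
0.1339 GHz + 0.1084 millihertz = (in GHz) 0.1339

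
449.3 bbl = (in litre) 7.143e+04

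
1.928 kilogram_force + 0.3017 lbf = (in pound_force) 4.552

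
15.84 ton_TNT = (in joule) 6.627e+10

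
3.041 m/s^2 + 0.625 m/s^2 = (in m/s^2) 3.666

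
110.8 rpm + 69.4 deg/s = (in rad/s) 12.81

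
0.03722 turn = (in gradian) 14.89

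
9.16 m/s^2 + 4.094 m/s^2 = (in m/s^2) 13.25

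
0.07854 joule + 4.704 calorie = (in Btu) 0.01873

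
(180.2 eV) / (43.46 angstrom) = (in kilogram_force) 6.774e-10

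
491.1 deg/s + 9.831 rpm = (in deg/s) 550.1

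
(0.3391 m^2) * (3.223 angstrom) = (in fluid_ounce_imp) 3.847e-06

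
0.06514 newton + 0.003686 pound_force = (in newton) 0.08154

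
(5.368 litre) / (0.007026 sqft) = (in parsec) 2.665e-16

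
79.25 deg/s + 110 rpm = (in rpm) 123.2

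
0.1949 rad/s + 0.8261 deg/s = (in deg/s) 11.99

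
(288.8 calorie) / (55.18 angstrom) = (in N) 2.19e+11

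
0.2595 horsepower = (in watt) 193.5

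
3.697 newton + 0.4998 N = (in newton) 4.197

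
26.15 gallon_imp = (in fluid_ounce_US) 4020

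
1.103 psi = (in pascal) 7605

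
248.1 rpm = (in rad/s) 25.98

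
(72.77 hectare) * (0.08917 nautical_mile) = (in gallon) 3.175e+10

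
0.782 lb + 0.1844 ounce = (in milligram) 3.599e+05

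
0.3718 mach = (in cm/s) 1.266e+04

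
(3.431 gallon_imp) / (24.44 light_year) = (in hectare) 6.746e-24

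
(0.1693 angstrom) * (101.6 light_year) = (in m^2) 1.627e+07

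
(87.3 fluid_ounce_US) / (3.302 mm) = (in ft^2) 8.416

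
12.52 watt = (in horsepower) 0.01679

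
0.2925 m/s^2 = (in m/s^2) 0.2925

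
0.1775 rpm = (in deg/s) 1.065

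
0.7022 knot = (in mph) 0.8081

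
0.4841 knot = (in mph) 0.5571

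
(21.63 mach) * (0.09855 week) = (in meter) 4.39e+08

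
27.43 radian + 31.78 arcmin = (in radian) 27.44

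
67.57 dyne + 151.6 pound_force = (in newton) 674.4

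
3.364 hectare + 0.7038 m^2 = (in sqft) 3.621e+05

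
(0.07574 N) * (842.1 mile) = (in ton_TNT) 2.453e-05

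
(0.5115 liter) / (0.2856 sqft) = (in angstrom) 1.928e+08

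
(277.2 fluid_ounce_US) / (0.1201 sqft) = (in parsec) 2.381e-17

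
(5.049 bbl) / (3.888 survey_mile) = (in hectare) 1.283e-08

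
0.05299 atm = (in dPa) 5.369e+04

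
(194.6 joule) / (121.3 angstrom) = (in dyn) 1.604e+15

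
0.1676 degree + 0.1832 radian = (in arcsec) 3.839e+04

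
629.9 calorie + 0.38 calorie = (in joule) 2637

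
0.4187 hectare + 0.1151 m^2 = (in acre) 1.035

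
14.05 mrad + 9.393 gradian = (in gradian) 10.29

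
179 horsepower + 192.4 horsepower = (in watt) 2.77e+05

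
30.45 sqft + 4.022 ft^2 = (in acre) 0.0007914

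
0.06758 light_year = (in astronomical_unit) 4274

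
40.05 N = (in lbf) 9.004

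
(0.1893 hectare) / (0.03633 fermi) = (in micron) 5.211e+25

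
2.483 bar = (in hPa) 2483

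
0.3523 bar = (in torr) 264.2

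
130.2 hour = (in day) 5.425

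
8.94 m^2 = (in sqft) 96.23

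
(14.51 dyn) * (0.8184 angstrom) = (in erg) 1.187e-07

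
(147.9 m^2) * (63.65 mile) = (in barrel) 9.529e+07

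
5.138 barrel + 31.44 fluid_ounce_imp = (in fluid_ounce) 2.765e+04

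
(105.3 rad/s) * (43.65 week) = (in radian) 2.78e+09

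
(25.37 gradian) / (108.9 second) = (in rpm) 0.03494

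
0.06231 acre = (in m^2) 252.2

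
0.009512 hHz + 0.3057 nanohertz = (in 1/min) 57.07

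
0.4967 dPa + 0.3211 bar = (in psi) 4.657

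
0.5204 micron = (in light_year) 5.501e-23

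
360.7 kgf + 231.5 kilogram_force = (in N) 5807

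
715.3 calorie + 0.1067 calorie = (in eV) 1.868e+22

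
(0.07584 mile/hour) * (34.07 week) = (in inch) 2.75e+07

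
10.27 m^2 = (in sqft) 110.5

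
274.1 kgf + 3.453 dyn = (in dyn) 2.688e+08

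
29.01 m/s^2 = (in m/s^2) 29.01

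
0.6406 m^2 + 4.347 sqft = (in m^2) 1.044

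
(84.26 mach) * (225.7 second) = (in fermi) 6.475e+21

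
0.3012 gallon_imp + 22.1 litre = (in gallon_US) 6.2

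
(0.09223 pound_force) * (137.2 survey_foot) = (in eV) 1.071e+20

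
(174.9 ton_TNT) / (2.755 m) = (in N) 2.656e+11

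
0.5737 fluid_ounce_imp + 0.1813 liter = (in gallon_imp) 0.04347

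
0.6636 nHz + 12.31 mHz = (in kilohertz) 1.231e-05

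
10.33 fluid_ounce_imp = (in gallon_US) 0.07754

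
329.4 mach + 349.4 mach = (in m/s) 2.311e+05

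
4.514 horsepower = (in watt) 3366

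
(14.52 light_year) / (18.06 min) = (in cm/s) 1.268e+16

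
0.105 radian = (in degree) 6.016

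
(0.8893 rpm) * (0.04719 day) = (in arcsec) 7.832e+07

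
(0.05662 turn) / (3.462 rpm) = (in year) 3.112e-08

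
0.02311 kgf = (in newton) 0.2266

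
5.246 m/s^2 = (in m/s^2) 5.246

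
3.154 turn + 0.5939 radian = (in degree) 1169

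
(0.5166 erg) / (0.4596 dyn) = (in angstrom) 1.124e+08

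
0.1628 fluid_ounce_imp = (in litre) 0.004626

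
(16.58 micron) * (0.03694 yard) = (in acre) 1.384e-10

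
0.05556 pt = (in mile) 1.218e-08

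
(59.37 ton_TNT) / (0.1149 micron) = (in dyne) 2.162e+23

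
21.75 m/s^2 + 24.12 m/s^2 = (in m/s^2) 45.87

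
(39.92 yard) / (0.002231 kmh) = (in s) 5.89e+04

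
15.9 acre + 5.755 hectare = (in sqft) 1.312e+06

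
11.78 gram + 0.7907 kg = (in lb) 1.769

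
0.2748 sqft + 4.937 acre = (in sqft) 2.151e+05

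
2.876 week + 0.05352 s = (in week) 2.876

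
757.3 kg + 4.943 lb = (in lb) 1675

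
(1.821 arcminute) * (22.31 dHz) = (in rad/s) 0.001182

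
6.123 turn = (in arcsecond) 7.935e+06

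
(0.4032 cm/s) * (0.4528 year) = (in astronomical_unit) 3.849e-07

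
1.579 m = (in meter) 1.579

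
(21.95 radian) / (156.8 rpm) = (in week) 2.21e-06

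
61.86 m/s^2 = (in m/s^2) 61.86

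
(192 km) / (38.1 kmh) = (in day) 0.21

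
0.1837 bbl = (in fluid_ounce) 987.6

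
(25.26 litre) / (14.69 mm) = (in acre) 0.0004249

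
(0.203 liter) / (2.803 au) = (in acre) 1.196e-19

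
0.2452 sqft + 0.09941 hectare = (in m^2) 994.1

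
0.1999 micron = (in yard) 2.186e-07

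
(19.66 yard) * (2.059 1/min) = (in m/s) 0.6169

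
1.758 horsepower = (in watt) 1311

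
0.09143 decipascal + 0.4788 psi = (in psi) 0.4788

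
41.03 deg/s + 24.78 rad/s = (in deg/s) 1461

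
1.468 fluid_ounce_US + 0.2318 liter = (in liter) 0.2752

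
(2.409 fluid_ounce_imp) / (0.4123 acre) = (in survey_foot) 1.346e-07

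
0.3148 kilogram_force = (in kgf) 0.3148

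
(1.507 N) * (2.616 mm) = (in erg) 3.942e+04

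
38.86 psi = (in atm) 2.644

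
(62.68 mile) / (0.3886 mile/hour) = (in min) 9678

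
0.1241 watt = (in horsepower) 0.0001664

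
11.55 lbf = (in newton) 51.38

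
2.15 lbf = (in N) 9.564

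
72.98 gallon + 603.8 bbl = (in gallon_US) 2.543e+04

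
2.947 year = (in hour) 2.582e+04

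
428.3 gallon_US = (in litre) 1621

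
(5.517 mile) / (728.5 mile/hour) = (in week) 4.508e-05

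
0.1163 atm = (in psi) 1.709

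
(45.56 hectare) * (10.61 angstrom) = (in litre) 0.4834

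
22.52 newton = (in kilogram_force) 2.296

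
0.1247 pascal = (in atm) 1.231e-06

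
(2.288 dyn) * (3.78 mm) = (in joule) 8.649e-08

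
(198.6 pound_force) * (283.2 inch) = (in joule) 6355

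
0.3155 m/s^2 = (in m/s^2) 0.3155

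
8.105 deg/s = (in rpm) 1.351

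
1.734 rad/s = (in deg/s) 99.35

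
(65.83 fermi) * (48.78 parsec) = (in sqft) 1.067e+06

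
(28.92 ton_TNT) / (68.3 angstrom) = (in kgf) 1.807e+18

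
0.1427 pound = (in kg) 0.06473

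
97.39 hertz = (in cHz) 9739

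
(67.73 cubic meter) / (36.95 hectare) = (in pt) 0.5196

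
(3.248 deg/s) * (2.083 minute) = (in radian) 7.085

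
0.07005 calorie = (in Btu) 0.0002778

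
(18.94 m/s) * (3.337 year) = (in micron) 1.993e+15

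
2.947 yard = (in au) 1.801e-11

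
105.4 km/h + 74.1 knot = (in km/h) 242.6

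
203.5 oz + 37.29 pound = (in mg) 2.268e+07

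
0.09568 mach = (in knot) 63.33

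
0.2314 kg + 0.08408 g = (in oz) 8.165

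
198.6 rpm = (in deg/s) 1192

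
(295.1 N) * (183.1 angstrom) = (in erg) 54.03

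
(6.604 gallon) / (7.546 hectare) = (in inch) 1.304e-05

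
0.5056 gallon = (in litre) 1.914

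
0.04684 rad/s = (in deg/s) 2.684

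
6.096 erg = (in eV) 3.805e+12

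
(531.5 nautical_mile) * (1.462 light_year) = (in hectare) 1.361e+18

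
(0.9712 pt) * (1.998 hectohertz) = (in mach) 0.000201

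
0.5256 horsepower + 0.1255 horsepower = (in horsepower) 0.6511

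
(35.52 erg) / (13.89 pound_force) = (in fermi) 5.749e+07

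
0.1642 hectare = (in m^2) 1642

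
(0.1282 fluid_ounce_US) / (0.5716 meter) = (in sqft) 7.14e-05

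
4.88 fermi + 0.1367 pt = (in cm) 0.004822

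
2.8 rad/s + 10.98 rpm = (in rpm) 37.72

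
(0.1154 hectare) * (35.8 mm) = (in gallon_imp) 9088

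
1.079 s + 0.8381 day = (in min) 1207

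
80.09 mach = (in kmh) 9.817e+04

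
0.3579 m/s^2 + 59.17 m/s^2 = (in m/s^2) 59.53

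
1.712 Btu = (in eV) 1.127e+22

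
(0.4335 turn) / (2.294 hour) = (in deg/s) 0.0189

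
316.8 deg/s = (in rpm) 52.8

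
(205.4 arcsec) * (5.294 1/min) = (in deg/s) 0.005034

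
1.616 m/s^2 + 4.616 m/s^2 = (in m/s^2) 6.232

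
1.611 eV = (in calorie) 6.169e-20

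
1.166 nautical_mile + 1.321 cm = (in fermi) 2.159e+18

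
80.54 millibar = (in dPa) 8.054e+04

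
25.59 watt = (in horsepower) 0.03432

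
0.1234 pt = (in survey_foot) 0.0001428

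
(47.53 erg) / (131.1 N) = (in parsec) 1.175e-24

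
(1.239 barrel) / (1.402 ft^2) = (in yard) 1.654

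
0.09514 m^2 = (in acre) 2.351e-05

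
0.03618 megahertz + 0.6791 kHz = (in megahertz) 0.03686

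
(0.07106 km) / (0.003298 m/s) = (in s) 2.155e+04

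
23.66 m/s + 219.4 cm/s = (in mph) 57.83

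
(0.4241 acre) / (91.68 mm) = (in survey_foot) 6.142e+04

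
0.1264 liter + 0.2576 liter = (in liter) 0.384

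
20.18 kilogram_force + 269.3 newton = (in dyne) 4.672e+07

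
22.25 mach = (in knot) 1.473e+04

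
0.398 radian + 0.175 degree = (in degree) 22.98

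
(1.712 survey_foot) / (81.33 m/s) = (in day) 7.426e-08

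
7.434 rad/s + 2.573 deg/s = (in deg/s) 428.5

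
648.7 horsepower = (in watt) 4.837e+05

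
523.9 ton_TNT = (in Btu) 2.078e+09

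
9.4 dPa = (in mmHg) 0.007051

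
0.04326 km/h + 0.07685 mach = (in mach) 0.07689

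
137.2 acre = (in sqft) 5.976e+06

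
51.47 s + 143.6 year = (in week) 7488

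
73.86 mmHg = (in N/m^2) 9847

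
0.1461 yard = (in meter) 0.1336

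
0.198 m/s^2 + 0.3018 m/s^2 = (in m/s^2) 0.4998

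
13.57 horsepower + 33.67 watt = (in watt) 1.015e+04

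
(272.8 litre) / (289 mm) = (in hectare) 9.439e-05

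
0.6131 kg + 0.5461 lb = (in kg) 0.8608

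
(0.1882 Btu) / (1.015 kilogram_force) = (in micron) 1.995e+07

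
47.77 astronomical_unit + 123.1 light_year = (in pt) 3.301e+21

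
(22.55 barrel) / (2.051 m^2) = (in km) 0.001748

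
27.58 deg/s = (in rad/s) 0.4814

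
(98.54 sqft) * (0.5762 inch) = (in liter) 134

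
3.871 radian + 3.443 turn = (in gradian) 1624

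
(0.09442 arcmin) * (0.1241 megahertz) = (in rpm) 32.55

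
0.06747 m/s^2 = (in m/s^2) 0.06747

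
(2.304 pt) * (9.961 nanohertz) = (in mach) 2.378e-14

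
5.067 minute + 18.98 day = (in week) 2.712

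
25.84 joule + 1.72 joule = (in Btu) 0.02612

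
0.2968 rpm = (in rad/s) 0.03108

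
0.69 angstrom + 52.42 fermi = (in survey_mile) 4.291e-14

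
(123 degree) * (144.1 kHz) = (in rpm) 2.954e+06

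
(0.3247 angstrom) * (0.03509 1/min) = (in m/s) 1.899e-14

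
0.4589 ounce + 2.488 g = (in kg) 0.0155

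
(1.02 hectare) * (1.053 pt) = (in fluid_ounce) 1.281e+05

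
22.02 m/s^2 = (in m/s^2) 22.02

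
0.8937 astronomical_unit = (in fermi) 1.337e+26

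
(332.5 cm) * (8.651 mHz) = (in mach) 8.448e-05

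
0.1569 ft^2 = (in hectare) 1.458e-06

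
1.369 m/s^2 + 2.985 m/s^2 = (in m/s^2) 4.354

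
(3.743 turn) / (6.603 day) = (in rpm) 0.0003937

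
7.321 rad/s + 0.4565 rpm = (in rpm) 70.37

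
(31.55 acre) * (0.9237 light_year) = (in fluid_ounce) 3.773e+25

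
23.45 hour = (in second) 8.442e+04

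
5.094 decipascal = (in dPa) 5.094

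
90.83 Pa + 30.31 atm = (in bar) 30.71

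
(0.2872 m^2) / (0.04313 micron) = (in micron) 6.659e+12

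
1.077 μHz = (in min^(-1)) 6.462e-05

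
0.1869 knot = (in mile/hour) 0.2151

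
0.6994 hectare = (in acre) 1.728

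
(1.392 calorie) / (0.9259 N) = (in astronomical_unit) 4.205e-11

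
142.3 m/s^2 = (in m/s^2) 142.3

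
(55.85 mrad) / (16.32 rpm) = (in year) 1.036e-09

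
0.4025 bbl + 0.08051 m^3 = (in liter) 144.5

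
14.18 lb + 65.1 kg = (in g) 7.153e+04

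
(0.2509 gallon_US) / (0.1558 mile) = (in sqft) 4.077e-05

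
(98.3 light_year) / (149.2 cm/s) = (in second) 6.233e+17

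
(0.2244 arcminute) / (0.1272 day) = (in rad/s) 5.939e-09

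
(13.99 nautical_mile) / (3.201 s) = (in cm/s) 8.094e+05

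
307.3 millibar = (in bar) 0.3073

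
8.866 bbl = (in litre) 1410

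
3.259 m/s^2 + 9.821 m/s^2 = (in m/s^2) 13.08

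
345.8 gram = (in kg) 0.3458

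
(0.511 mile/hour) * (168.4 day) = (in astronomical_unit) 2.222e-05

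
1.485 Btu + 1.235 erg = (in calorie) 374.5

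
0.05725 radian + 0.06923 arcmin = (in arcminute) 196.9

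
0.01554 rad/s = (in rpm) 0.1484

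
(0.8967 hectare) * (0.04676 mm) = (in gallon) 110.8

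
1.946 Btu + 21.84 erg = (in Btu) 1.946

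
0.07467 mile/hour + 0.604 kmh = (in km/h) 0.7242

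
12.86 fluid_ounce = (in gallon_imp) 0.08366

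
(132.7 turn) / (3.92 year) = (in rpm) 6.441e-05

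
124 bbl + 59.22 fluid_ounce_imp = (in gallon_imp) 4337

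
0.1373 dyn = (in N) 1.373e-06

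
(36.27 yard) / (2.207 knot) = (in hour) 0.008114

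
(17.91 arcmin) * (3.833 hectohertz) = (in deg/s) 114.4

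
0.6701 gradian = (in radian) 0.01053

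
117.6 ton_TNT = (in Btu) 4.664e+08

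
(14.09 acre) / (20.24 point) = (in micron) 7.986e+12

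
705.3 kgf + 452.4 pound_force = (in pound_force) 2007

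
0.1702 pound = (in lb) 0.1702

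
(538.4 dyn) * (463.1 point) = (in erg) 8796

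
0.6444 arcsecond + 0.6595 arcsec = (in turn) 1.006e-06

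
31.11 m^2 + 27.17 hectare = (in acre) 67.15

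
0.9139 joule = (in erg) 9.139e+06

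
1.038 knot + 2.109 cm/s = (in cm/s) 55.51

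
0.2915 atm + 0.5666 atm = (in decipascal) 8.695e+05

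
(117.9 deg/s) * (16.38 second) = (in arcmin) 1.159e+05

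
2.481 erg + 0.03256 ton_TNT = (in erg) 1.362e+15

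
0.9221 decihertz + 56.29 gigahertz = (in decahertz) 5.629e+09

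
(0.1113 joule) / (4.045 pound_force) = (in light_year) 6.538e-19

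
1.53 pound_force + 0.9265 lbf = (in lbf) 2.457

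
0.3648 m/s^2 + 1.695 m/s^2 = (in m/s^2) 2.06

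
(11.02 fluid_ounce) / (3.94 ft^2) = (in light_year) 9.411e-20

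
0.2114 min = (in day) 0.0001468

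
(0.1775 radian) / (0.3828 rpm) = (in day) 5.125e-05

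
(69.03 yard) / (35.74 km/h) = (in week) 1.051e-05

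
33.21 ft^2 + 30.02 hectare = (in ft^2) 3.231e+06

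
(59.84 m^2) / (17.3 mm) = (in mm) 3.459e+06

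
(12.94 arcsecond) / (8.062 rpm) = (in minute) 1.238e-06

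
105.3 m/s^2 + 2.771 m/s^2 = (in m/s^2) 108.1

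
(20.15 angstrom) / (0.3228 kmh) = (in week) 3.716e-14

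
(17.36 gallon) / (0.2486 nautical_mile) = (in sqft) 0.001536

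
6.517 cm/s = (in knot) 0.1267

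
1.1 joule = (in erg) 1.1e+07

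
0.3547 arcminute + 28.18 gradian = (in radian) 0.4428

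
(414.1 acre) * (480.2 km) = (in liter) 8.047e+14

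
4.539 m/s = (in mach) 0.01333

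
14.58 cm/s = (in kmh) 0.5249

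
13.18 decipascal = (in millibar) 0.01318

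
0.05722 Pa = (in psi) 8.299e-06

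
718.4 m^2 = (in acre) 0.1775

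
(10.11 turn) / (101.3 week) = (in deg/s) 5.941e-05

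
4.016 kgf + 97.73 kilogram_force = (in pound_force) 224.3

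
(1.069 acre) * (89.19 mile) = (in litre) 6.21e+11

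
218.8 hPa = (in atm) 0.2159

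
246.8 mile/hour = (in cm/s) 1.103e+04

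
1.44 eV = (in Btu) 2.187e-22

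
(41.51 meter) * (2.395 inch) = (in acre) 0.000624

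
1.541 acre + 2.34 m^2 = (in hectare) 0.6239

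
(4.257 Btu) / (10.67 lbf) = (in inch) 3726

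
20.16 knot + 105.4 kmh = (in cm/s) 3965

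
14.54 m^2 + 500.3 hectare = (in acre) 1236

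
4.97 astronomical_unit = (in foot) 2.439e+12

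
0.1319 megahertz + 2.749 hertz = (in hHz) 1319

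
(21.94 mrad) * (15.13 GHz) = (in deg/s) 1.902e+10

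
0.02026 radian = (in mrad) 20.26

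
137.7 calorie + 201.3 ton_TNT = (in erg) 8.422e+18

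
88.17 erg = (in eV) 5.503e+13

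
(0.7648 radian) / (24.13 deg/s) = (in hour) 0.0005044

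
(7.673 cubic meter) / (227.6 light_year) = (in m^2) 3.563e-18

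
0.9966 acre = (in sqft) 4.341e+04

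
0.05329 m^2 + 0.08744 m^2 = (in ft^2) 1.515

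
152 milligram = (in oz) 0.005362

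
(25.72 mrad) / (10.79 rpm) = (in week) 3.764e-08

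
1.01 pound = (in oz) 16.16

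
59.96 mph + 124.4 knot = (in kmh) 326.9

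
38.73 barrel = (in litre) 6158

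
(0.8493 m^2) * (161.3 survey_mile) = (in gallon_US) 5.824e+07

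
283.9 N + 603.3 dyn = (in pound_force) 63.82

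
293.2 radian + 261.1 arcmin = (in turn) 46.68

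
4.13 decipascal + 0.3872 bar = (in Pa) 3.872e+04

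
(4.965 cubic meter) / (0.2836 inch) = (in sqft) 7419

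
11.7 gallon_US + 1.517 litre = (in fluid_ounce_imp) 1612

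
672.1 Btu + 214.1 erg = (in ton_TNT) 0.0001695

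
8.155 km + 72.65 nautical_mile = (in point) 4.045e+08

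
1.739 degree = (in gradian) 1.932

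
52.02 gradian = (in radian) 0.8171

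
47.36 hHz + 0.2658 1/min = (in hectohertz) 47.36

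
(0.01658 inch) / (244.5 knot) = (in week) 5.536e-12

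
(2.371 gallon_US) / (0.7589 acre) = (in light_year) 3.089e-22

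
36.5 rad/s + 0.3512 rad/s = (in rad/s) 36.85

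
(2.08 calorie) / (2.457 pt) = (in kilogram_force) 1024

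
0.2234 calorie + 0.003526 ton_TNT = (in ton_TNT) 0.003526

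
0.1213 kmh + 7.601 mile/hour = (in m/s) 3.432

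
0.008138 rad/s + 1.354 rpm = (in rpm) 1.432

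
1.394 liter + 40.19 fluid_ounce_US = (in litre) 2.583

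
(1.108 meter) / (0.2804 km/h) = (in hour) 0.003951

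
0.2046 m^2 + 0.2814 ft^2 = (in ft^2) 2.484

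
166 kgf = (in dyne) 1.628e+08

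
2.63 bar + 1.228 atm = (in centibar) 387.4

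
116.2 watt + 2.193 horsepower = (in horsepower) 2.349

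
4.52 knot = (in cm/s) 232.5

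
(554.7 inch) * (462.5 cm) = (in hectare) 0.006516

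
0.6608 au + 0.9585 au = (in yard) 2.649e+11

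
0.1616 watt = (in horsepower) 0.0002167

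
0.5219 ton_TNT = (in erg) 2.184e+16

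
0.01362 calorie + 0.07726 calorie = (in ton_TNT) 9.088e-11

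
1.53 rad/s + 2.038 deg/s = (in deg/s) 89.7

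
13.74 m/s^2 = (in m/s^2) 13.74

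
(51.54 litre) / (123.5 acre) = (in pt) 0.0002923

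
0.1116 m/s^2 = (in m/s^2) 0.1116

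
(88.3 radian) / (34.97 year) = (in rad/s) 8.007e-08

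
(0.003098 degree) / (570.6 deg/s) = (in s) 5.429e-06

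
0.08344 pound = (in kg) 0.03785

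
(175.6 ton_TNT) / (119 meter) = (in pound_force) 1.388e+09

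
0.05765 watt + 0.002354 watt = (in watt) 0.06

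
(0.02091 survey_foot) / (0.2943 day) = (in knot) 4.872e-07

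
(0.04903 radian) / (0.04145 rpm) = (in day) 0.0001307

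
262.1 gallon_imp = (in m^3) 1.192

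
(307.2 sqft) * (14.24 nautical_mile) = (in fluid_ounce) 2.545e+10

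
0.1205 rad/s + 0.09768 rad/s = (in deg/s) 12.5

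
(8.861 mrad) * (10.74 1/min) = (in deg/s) 0.09088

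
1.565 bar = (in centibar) 156.5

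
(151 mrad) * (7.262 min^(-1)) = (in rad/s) 0.01828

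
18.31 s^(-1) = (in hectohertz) 0.1831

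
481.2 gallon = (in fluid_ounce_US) 6.159e+04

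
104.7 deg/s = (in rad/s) 1.827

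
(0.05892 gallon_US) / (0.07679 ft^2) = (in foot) 0.1026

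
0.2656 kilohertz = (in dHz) 2656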